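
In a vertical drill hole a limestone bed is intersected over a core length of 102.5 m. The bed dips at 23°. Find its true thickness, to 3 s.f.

True thickness t = h · cos(dip) = 102.5 × cos 23°
t = 102.5 × 0.9205 = 94.352 m

94.4 m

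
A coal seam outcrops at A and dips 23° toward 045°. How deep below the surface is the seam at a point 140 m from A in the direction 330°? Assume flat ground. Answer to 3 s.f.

The hole lies 75° from the dip direction, so the down-dip offset is 140 × cos 75° = 36.23 m.
Depth = down-dip offset × tan(dip) = 36.23 × tan 23° = 36.23 × 0.4245
Depth = 15.38 m

15.4 m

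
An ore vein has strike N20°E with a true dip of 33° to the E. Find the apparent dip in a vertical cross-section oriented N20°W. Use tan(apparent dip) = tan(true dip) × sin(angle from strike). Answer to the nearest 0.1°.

The section lies 40° from the strike.
tan α = tan 33° × sin 40° = 0.6494 × 0.6428 = 0.4174
α = arctan(0.4174) = 22.66°

22.7°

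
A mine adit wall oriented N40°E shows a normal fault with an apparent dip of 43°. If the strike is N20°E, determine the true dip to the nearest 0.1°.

The section is 20° from the strike.
tan δ = tan α / sin β = tan 43° / sin 20° = 0.9325 / 0.3420 = 2.7265
true dip = arctan 2.7265 = 69.86°

69.9°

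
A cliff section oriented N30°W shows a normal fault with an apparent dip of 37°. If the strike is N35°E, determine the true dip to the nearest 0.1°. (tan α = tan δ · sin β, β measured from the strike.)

39.7°

The section is 65° from the strike.
tan(true dip) = tan 37° / sin 65° = 0.8315
δ = arctan(0.8315) = 39.74°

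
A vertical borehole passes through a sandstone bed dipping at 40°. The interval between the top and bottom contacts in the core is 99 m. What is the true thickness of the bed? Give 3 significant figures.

75.8 m

True thickness t = h · cos(dip) = 99 × cos 40°
t = 99 × 0.7660 = 75.838 m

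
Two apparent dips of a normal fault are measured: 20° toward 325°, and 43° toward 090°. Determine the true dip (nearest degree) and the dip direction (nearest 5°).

true dip 55°, dip direction 040°

The two traces are lines in the plane: v₁ = (sin 325°·cos 20°, cos 325°·cos 20°, −sin 20°), v₂ = (sin 90°·cos 43°, cos 90°·cos 43°, −sin 43°).
Cross product v₁ × v₂ gives the pole to the plane: n ∝ (0.525, 0.618, 0.563).
tan δ = √(n_x²+n_y²)/n_z = 0.811/0.563, so δ = 55.2°.
Dip direction = azimuth of (n_x, n_y) = atan2(0.525, 0.618) = 40°.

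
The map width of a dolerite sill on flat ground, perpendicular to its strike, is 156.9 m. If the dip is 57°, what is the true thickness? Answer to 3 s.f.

132 m

True thickness t = w · sin(dip) = 156.9 × sin 57°
t = 156.9 × 0.8387 = 131.587 m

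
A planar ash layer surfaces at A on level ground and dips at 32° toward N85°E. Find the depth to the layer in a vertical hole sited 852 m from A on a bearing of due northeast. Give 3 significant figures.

The hole lies 40° from the dip direction, so the down-dip offset is 852 × cos 40° = 652.67 m.
Depth = down-dip offset × tan(dip) = 652.67 × tan 32° = 652.67 × 0.6249
Depth = 407.83 m

408 m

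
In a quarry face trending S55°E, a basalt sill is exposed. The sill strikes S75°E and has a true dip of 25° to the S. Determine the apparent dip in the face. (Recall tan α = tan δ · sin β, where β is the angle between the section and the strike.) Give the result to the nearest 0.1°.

The section lies 20° from the strike.
tan(apparent dip) = tan 25° · sin 20° = 0.1595
apparent dip = arctan 0.1595 = 9.06°

9.1°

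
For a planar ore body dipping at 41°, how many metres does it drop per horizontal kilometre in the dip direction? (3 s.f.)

869 m

drop per km = 1000 × tan 41° = 1000 × 0.8693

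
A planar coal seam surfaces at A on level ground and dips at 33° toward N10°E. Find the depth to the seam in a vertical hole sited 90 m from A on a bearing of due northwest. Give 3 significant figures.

33.5 m

The hole lies 55° from the dip direction, so the down-dip offset is 90 × cos 55° = 51.62 m.
Depth = down-dip offset × tan(dip) = 51.62 × tan 33° = 51.62 × 0.6494
Depth = 33.52 m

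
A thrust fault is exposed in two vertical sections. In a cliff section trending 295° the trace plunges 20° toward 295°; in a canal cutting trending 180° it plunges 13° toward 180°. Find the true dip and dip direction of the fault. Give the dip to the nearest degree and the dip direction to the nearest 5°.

The two traces are lines in the plane: v₁ = (sin 295°·cos 20°, cos 295°·cos 20°, −sin 20°), v₂ = (sin 180°·cos 13°, cos 180°·cos 13°, −sin 13°).
The plane normal is n = v₁ × v₂ ∝ (-0.423, -0.192, 0.830).
True dip = arccos(n_z / |n|) = arccos(0.8728) = 29.2°.
Dip direction = atan2(-0.423, -0.192) = 246° (azimuth of n's horizontal projection).

true dip 29°, dip direction 245°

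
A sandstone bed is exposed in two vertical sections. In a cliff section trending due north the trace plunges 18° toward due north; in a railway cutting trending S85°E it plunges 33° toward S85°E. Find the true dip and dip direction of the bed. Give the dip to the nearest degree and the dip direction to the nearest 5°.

Represent each trace as a vector plunging at its apparent dip toward its trend (east-north-up frame): v₁ = (0.000, 0.951, -0.309), v₂ = (0.835, -0.073, -0.545).
The plane normal is n = v₁ × v₂ ∝ (0.541, 0.258, 0.795).
Dip δ = arctan(|n_h|/n_z) = arctan(0.599/0.795) = 37.0°.
The horizontal component of n points toward azimuth atan2(n_x, n_y) = 64°, the dip direction.

true dip 37°, dip direction 065°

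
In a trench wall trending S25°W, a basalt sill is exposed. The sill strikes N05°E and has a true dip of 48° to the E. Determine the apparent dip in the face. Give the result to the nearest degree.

Angle between strike (N05°E) and section (S25°W): β = 20°.
tan(apparent dip) = tan 48° · sin 20° = 0.3799
α = arctan(0.3799) = 20.80°

21°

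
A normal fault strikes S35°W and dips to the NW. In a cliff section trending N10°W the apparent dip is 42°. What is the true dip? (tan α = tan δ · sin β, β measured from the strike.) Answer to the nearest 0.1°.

51.9°

β = acute angle between strike S35°W and section N10°W = 45°.
tan(true dip) = tan 42° / sin 45° = 1.2734
true dip = arctan 1.2734 = 51.86°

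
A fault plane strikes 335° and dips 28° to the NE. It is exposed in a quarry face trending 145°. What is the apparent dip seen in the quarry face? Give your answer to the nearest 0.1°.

The section lies 10° from the strike.
tan(apparent dip) = tan 28° · sin 10° = 0.0923
α = arctan(0.0923) = 5.28°

5.3°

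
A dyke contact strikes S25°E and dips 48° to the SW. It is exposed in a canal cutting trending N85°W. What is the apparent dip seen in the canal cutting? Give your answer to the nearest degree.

44°

Angle between strike (S25°E) and section (N85°W): β = 60°.
tan(apparent dip) = tan 48° · sin 60° = 0.9618
apparent dip = arctan 0.9618 = 43.89°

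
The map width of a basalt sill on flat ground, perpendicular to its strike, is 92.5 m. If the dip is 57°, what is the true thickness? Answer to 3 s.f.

77.6 m

True thickness t = w · sin(dip) = 92.5 × sin 57°
t = 92.5 × 0.8387 = 77.577 m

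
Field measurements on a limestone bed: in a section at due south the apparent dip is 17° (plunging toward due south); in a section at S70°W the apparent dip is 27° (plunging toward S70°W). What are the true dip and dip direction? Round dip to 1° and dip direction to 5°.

true dip 28°, dip direction 235°

Each apparent-dip line lies in the plane. As unit vectors (x east, y north, z up), v₁ plunges 17°→due south and v₂ plunges 27°→S70°W.
Cross product v₁ × v₂ gives the pole to the plane: n ∝ (-0.345, -0.245, 0.801).
tan δ = √(n_x²+n_y²)/n_z = 0.423/0.801, so δ = 27.9°.
The horizontal component of n points toward azimuth atan2(n_x, n_y) = 235°, the dip direction.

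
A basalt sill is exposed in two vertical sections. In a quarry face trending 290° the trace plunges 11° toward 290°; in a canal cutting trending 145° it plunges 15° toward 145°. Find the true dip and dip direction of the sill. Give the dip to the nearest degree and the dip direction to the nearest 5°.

true dip 38°, dip direction 215°

The two traces are lines in the plane: v₁ = (sin 290°·cos 11°, cos 290°·cos 11°, −sin 11°), v₂ = (sin 145°·cos 15°, cos 145°·cos 15°, −sin 15°).
Cross product v₁ × v₂ gives the pole to the plane: n ∝ (-0.238, -0.344, 0.544).
Dip δ = arctan(|n_h|/n_z) = arctan(0.419/0.544) = 37.6°.
Dip direction = azimuth of (n_x, n_y) = atan2(-0.238, -0.344) = 215°.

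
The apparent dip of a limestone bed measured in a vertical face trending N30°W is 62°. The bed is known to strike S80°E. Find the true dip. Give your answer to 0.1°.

The section is 50° from the strike.
tan δ = tan α / sin β = tan 62° / sin 50° = 1.8807 / 0.7660 = 2.4551
true dip = arctan 2.4551 = 67.84°

67.8°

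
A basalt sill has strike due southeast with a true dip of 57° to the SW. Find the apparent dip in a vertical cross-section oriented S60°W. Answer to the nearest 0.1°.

56.1°

Angle between strike (due southeast) and section (S60°W): β = 75°.
tan(apparent dip) = tan 57° · sin 75° = 1.4874
α = arctan(1.4874) = 56.09°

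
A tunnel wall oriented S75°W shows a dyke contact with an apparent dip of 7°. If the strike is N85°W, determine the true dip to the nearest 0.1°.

The section is 20° from the strike.
tan(true dip) = tan 7° / sin 20° = 0.3590
δ = arctan(0.3590) = 19.75°

19.7°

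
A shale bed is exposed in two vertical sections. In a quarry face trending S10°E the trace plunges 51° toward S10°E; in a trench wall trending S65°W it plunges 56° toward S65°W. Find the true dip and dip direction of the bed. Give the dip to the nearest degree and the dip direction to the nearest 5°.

true dip 60°, dip direction 215°

Represent each trace as a vector plunging at its apparent dip toward its trend (east-north-up frame): v₁ = (0.109, -0.620, -0.777), v₂ = (-0.507, -0.236, -0.829).
Cross product v₁ × v₂ gives the pole to the plane: n ∝ (-0.330, -0.484, 0.340).
tan δ = √(n_x²+n_y²)/n_z = 0.586/0.340, so δ = 59.9°.
Dip direction = azimuth of (n_x, n_y) = atan2(-0.330, -0.484) = 214°.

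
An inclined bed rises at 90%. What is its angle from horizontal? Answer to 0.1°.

42.0°

tan θ = 90/100 = 0.9000
θ = arctan(0.9000) = 41.99°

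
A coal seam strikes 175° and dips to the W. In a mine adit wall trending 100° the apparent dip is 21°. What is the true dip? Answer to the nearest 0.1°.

The section is 75° from the strike.
tan δ = tan α / sin β = tan 21° / sin 75° = 0.3839 / 0.9659 = 0.3974
true dip = arctan 0.3974 = 21.67°

21.7°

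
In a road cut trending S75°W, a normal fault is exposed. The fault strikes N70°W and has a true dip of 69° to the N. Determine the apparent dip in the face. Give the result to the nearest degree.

Angle between strike (N70°W) and section (S75°W): β = 35°.
tan(apparent dip) = tan 69° · sin 35° = 1.4942
apparent dip = arctan 1.4942 = 56.21°

56°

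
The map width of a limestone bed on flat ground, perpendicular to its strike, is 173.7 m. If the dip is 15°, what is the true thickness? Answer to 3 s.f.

45.0 m

True thickness t = w · sin(dip) = 173.7 × sin 15°
t = 173.7 × 0.2588 = 44.957 m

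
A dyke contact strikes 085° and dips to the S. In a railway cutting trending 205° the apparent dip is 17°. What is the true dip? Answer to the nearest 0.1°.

β = acute angle between strike 085° and section 205° = 60°.
tan(true dip) = tan 17° / sin 60° = 0.3530
true dip = arctan 0.3530 = 19.44°

19.4°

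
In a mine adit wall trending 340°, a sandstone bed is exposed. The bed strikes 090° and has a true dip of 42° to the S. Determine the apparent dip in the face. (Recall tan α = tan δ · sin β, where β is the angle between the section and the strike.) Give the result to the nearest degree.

The section lies 70° from the strike.
tan(apparent dip) = tan 42° · sin 70° = 0.8461
α = arctan(0.8461) = 40.23°

40°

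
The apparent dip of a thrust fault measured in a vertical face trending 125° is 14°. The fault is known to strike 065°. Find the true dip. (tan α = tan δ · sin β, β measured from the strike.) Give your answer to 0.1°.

β = acute angle between strike 065° and section 125° = 60°.
tan δ = tan α / sin β = tan 14° / sin 60° = 0.2493 / 0.8660 = 0.2879
δ = arctan(0.2879) = 16.06°

16.1°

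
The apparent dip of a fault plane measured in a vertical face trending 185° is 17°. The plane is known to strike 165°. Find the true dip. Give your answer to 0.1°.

β = acute angle between strike 165° and section 185° = 20°.
tan(true dip) = tan 17° / sin 20° = 0.8939
δ = arctan(0.8939) = 41.79°

41.8°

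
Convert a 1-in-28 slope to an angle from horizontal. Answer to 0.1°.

tan θ = 1/28 = 0.0357
θ = arctan(0.0357) = 2.05°

2.0°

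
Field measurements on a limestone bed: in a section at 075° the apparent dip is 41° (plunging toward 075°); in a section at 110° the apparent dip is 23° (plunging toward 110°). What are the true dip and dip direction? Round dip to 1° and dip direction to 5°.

true dip 45°, dip direction 045°

Each apparent-dip line lies in the plane. As unit vectors (x east, y north, z up), v₁ plunges 41°→075° and v₂ plunges 23°→110°.
The plane normal is n = v₁ × v₂ ∝ (0.283, 0.283, 0.398).
Dip δ = arctan(|n_h|/n_z) = arctan(0.400/0.398) = 45.1°.
Dip direction = azimuth of (n_x, n_y) = atan2(0.283, 0.283) = 45°.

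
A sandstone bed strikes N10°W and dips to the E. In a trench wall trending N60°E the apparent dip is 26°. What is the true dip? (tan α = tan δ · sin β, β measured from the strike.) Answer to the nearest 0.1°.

27.4°

β = acute angle between strike N10°W and section N60°E = 70°.
tan δ = tan α / sin β = tan 26° / sin 70° = 0.4877 / 0.9397 = 0.5190
δ = arctan(0.5190) = 27.43°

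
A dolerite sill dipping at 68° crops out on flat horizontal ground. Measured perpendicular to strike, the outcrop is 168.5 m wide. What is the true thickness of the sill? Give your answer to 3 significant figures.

156 m

True thickness t = w · sin(dip) = 168.5 × sin 68°
t = 168.5 × 0.9272 = 156.230 m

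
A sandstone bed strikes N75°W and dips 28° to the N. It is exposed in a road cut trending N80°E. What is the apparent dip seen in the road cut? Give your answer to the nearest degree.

The section lies 25° from the strike.
tan(apparent dip) = tan 28° · sin 25° = 0.2247
apparent dip = arctan 0.2247 = 12.66°

13°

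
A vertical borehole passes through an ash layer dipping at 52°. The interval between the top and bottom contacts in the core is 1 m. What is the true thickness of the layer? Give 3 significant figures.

True thickness t = h · cos(dip) = 1 × cos 52°
t = 1 × 0.6157 = 0.616 m

0.616 m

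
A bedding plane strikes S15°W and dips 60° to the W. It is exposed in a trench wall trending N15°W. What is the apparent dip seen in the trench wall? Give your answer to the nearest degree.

Angle between strike (S15°W) and section (N15°W): β = 30°.
tan α = tan 60° × sin 30° = 1.7321 × 0.5000 = 0.8660
α = arctan(0.8660) = 40.89°

41°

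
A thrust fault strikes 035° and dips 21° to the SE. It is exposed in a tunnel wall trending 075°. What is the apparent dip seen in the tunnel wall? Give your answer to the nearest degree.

The strike is 035° and the section trends 075°; the acute angle between them is β = 40°.
tan(apparent dip) = tan 21° · sin 40° = 0.2467
apparent dip = arctan 0.2467 = 13.86°

14°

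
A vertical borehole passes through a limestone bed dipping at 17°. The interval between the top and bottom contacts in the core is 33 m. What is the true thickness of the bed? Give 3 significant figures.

31.6 m

True thickness t = h · cos(dip) = 33 × cos 17°
t = 33 × 0.9563 = 31.558 m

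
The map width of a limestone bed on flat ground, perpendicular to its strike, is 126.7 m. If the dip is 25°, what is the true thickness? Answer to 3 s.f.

True thickness t = w · sin(dip) = 126.7 × sin 25°
t = 126.7 × 0.4226 = 53.546 m

53.5 m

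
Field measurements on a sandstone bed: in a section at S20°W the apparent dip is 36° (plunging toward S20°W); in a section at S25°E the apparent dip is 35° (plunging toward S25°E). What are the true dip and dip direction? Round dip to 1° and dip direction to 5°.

Represent each trace as a vector plunging at its apparent dip toward its trend (east-north-up frame): v₁ = (-0.277, -0.760, -0.588), v₂ = (0.346, -0.742, -0.574).
Cross product v₁ × v₂ gives the pole to the plane: n ∝ (-0.000, -0.362, 0.469).
tan δ = √(n_x²+n_y²)/n_z = 0.362/0.469, so δ = 37.7°.
Dip direction = atan2(-0.000, -0.362) = 180° (azimuth of n's horizontal projection).

true dip 38°, dip direction 180°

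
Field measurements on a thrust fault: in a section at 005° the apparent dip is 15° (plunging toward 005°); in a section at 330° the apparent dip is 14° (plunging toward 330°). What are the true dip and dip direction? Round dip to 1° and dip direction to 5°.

Each apparent-dip line lies in the plane. As unit vectors (x east, y north, z up), v₁ plunges 15°→005° and v₂ plunges 14°→330°.
n = v₁ × v₂ = (-0.015, 0.146, 0.538) (taken with n_z > 0).
Dip δ = arctan(|n_h|/n_z) = arctan(0.147/0.538) = 15.3°.
Dip direction = azimuth of (n_x, n_y) = atan2(-0.015, 0.146) = 354°.

true dip 15°, dip direction 355°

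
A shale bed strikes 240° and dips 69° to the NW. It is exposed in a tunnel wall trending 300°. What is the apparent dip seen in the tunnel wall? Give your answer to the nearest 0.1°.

66.1°

The section lies 60° from the strike.
tan α = tan 69° × sin 60° = 2.6051 × 0.8660 = 2.2561
α = arctan(2.2561) = 66.09°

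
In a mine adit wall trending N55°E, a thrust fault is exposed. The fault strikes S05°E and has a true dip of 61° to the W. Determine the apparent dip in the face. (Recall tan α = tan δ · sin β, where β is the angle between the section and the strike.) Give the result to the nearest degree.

57°

The section lies 60° from the strike.
tan(apparent dip) = tan 61° · sin 60° = 1.5624
α = arctan(1.5624) = 57.38°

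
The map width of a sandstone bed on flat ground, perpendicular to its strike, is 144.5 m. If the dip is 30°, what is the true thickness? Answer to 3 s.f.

72.2 m

True thickness t = w · sin(dip) = 144.5 × sin 30°
t = 144.5 × 0.5000 = 72.250 m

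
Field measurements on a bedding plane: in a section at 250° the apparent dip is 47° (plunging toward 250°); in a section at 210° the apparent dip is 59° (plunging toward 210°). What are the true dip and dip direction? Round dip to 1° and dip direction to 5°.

true dip 59°, dip direction 200°

Each apparent-dip line lies in the plane. As unit vectors (x east, y north, z up), v₁ plunges 47°→250° and v₂ plunges 59°→210°.
The plane normal is n = v₁ × v₂ ∝ (-0.126, -0.361, 0.226).
Dip δ = arctan(|n_h|/n_z) = arctan(0.382/0.226) = 59.4°.
Dip direction = atan2(-0.126, -0.361) = 199° (azimuth of n's horizontal projection).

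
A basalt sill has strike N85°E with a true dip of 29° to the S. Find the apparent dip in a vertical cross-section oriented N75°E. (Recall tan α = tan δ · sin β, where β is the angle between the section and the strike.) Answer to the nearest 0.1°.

The section lies 10° from the strike.
tan α = tan 29° × sin 10° = 0.5543 × 0.1736 = 0.0963
α = arctan(0.0963) = 5.50°

5.5°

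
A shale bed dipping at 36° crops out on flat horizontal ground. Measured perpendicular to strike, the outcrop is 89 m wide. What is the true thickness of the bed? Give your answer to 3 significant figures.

52.3 m

True thickness t = w · sin(dip) = 89 × sin 36°
t = 89 × 0.5878 = 52.313 m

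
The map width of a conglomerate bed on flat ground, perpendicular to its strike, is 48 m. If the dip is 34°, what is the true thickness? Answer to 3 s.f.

True thickness t = w · sin(dip) = 48 × sin 34°
t = 48 × 0.5592 = 26.841 m

26.8 m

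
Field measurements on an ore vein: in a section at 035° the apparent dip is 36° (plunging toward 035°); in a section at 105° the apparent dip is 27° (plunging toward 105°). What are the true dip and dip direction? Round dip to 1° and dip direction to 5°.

Represent each trace as a vector plunging at its apparent dip toward its trend (east-north-up frame): v₁ = (0.464, 0.663, -0.588), v₂ = (0.861, -0.231, -0.454).
n = v₁ × v₂ = (0.436, 0.295, 0.677) (taken with n_z > 0).
True dip = arccos(n_z / |n|) = arccos(0.7893) = 37.9°.
Dip direction = azimuth of (n_x, n_y) = atan2(0.436, 0.295) = 56°.

true dip 38°, dip direction 055°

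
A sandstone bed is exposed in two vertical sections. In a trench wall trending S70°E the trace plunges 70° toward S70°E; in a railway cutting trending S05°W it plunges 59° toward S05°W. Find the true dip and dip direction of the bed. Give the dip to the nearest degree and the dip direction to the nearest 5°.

true dip 71°, dip direction 130°

Each apparent-dip line lies in the plane. As unit vectors (x east, y north, z up), v₁ plunges 70°→S70°E and v₂ plunges 59°→S05°W.
Cross product v₁ × v₂ gives the pole to the plane: n ∝ (0.382, -0.318, 0.170).
Dip δ = arctan(|n_h|/n_z) = arctan(0.497/0.170) = 71.1°.
Dip direction = azimuth of (n_x, n_y) = atan2(0.382, -0.318) = 130°.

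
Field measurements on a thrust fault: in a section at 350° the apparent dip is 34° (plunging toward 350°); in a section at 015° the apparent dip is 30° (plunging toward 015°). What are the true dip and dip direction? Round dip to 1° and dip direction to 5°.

true dip 34°, dip direction 345°

Each apparent-dip line lies in the plane. As unit vectors (x east, y north, z up), v₁ plunges 34°→350° and v₂ plunges 30°→015°.
Cross product v₁ × v₂ gives the pole to the plane: n ∝ (-0.060, 0.197, 0.303).
Dip δ = arctan(|n_h|/n_z) = arctan(0.206/0.303) = 34.2°.
The horizontal component of n points toward azimuth atan2(n_x, n_y) = 343°, the dip direction.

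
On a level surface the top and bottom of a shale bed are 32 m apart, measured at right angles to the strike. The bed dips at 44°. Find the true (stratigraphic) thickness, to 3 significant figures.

True thickness t = w · sin(dip) = 32 × sin 44°
t = 32 × 0.6947 = 22.229 m

22.2 m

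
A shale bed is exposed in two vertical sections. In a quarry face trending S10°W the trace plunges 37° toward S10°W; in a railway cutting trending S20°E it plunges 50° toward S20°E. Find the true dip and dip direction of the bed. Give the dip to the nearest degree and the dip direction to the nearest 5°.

true dip 53°, dip direction 135°

The two traces are lines in the plane: v₁ = (sin 190°·cos 37°, cos 190°·cos 37°, −sin 37°), v₂ = (sin 160°·cos 50°, cos 160°·cos 50°, −sin 50°).
n = v₁ × v₂ = (0.239, -0.239, 0.257) (taken with n_z > 0).
True dip = arccos(n_z / |n|) = arccos(0.6052) = 52.8°.
Dip direction = azimuth of (n_x, n_y) = atan2(0.239, -0.239) = 135°.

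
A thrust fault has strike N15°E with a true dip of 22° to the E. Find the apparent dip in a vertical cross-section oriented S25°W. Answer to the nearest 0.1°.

The section lies 10° from the strike.
tan(apparent dip) = tan 22° · sin 10° = 0.0702
α = arctan(0.0702) = 4.01°

4.0°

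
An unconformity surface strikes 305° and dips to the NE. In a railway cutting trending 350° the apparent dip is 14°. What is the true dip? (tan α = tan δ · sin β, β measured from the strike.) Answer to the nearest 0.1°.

19.4°

β = acute angle between strike 305° and section 350° = 45°.
tan δ = tan α / sin β = tan 14° / sin 45° = 0.2493 / 0.7071 = 0.3526
true dip = arctan 0.3526 = 19.42°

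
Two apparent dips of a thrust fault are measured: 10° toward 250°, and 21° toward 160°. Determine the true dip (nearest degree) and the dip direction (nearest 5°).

true dip 23°, dip direction 185°

The two traces are lines in the plane: v₁ = (sin 250°·cos 10°, cos 250°·cos 10°, −sin 10°), v₂ = (sin 160°·cos 21°, cos 160°·cos 21°, −sin 21°).
The plane normal is n = v₁ × v₂ ∝ (-0.032, -0.387, 0.919).
Dip δ = arctan(|n_h|/n_z) = arctan(0.388/0.919) = 22.9°.
Dip direction = azimuth of (n_x, n_y) = atan2(-0.032, -0.387) = 185°.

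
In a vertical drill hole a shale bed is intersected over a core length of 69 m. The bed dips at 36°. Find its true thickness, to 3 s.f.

True thickness t = h · cos(dip) = 69 × cos 36°
t = 69 × 0.8090 = 55.822 m

55.8 m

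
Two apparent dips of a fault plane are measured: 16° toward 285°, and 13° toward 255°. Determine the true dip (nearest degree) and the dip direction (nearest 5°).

Represent each trace as a vector plunging at its apparent dip toward its trend (east-north-up frame): v₁ = (-0.929, 0.249, -0.276), v₂ = (-0.941, -0.252, -0.225).
Cross product v₁ × v₂ gives the pole to the plane: n ∝ (-0.125, 0.051, 0.468).
Dip δ = arctan(|n_h|/n_z) = arctan(0.135/0.468) = 16.1°.
The horizontal component of n points toward azimuth atan2(n_x, n_y) = 292°, the dip direction.

true dip 16°, dip direction 290°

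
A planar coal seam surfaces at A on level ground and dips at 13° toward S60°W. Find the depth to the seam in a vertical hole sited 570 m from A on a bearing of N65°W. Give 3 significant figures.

The hole lies 55° from the dip direction, so the down-dip offset is 570 × cos 55° = 326.94 m.
Depth = down-dip offset × tan(dip) = 326.94 × tan 13° = 326.94 × 0.2309
Depth = 75.48 m

75.5 m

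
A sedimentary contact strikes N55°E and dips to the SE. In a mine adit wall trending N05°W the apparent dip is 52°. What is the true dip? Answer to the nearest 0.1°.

β = acute angle between strike N55°E and section N05°W = 60°.
tan(true dip) = tan 52° / sin 60° = 1.4779
δ = arctan(1.4779) = 55.92°

55.9°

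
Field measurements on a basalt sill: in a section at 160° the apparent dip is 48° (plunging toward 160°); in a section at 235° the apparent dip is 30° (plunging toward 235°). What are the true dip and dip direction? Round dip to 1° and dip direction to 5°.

Each apparent-dip line lies in the plane. As unit vectors (x east, y north, z up), v₁ plunges 48°→160° and v₂ plunges 30°→235°.
Cross product v₁ × v₂ gives the pole to the plane: n ∝ (0.055, -0.642, 0.560).
Dip δ = arctan(|n_h|/n_z) = arctan(0.644/0.560) = 49.0°.
Dip direction = atan2(0.055, -0.642) = 175° (azimuth of n's horizontal projection).

true dip 49°, dip direction 175°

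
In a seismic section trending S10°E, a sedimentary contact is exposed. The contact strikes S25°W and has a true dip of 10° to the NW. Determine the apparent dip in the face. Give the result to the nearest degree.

6°

Angle between strike (S25°W) and section (S10°E): β = 35°.
tan(apparent dip) = tan 10° · sin 35° = 0.1011
α = arctan(0.1011) = 5.78°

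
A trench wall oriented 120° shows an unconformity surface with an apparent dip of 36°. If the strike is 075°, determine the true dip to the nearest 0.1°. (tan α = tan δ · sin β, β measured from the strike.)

β = acute angle between strike 075° and section 120° = 45°.
tan δ = tan α / sin β = tan 36° / sin 45° = 0.7265 / 0.7071 = 1.0275
δ = arctan(1.0275) = 45.78°

45.8°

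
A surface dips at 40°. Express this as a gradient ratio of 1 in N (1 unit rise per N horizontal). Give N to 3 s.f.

1 in 1.19

1 : N means tan θ = 1/N, so N = 1/tan 40° = 1/0.8391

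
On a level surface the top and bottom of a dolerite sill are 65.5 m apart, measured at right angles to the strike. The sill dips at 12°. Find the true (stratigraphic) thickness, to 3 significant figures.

13.6 m

True thickness t = w · sin(dip) = 65.5 × sin 12°
t = 65.5 × 0.2079 = 13.618 m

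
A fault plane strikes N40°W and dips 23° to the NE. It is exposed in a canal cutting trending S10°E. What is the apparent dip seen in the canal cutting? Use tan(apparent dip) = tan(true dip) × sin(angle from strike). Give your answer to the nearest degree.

12°

Angle between strike (N40°W) and section (S10°E): β = 30°.
tan(apparent dip) = tan 23° · sin 30° = 0.2122
α = arctan(0.2122) = 11.98°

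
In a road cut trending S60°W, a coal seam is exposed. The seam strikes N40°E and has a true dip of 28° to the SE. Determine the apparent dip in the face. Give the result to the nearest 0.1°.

10.3°

Angle between strike (N40°E) and section (S60°W): β = 20°.
tan(apparent dip) = tan 28° · sin 20° = 0.1819
α = arctan(0.1819) = 10.31°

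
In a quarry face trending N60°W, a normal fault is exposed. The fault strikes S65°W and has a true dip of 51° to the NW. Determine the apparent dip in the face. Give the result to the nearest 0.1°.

45.3°

The section lies 55° from the strike.
tan α = tan 51° × sin 55° = 1.2349 × 0.8192 = 1.0116
apparent dip = arctan 1.0116 = 45.33°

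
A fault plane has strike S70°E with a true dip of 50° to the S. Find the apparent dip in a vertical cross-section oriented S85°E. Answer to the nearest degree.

17°

The section lies 15° from the strike.
tan α = tan 50° × sin 15° = 1.1918 × 0.2588 = 0.3084
apparent dip = arctan 0.3084 = 17.14°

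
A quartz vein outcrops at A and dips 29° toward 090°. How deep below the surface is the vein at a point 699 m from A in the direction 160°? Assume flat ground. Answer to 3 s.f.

133 m

The hole lies 70° from the dip direction, so the down-dip offset is 699 × cos 70° = 239.07 m.
Depth = down-dip offset × tan(dip) = 239.07 × tan 29° = 239.07 × 0.5543
Depth = 132.52 m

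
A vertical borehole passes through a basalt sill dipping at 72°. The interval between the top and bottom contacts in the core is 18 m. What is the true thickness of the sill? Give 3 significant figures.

True thickness t = h · cos(dip) = 18 × cos 72°
t = 18 × 0.3090 = 5.562 m

5.56 m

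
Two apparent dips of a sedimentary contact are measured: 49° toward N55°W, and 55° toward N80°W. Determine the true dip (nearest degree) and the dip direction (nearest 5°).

true dip 56°, dip direction 265°

Each apparent-dip line lies in the plane. As unit vectors (x east, y north, z up), v₁ plunges 49°→N55°W and v₂ plunges 55°→N80°W.
n = v₁ × v₂ = (-0.233, -0.014, 0.159) (taken with n_z > 0).
Dip δ = arctan(|n_h|/n_z) = arctan(0.233/0.159) = 55.7°.
The horizontal component of n points toward azimuth atan2(n_x, n_y) = 267°, the dip direction.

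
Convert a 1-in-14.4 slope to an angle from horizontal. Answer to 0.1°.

tan θ = 1/14.4 = 0.0694
θ = arctan(0.0694) = 3.97°

4.0°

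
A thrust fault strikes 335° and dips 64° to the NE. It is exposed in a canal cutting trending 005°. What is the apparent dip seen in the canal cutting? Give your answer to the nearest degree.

46°

Angle between strike (335°) and section (005°): β = 30°.
tan α = tan 64° × sin 30° = 2.0503 × 0.5000 = 1.0252
apparent dip = arctan 1.0252 = 45.71°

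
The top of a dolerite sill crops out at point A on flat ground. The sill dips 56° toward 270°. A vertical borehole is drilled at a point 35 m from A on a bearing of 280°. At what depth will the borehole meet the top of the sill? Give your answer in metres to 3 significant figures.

The hole lies 10° from the dip direction, so the down-dip offset is 35 × cos 10° = 34.47 m.
Depth = down-dip offset × tan(dip) = 34.47 × tan 56° = 34.47 × 1.4826
Depth = 51.10 m

51.1 m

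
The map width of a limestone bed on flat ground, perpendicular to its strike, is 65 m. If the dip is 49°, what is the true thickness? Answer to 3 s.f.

True thickness t = w · sin(dip) = 65 × sin 49°
t = 65 × 0.7547 = 49.056 m

49.1 m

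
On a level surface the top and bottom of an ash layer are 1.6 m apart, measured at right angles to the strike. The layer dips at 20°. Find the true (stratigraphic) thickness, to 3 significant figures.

True thickness t = w · sin(dip) = 1.6 × sin 20°
t = 1.6 × 0.3420 = 0.547 m

0.547 m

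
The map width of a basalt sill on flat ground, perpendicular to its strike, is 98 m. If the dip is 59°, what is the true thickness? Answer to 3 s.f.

True thickness t = w · sin(dip) = 98 × sin 59°
t = 98 × 0.8572 = 84.002 m

84.0 m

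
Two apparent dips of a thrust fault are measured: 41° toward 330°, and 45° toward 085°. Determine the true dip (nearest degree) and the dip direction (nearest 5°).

Each apparent-dip line lies in the plane. As unit vectors (x east, y north, z up), v₁ plunges 41°→330° and v₂ plunges 45°→085°.
n = v₁ × v₂ = (0.422, 0.729, 0.484) (taken with n_z > 0).
True dip = arccos(n_z / |n|) = arccos(0.4980) = 60.1°.
Dip direction = atan2(0.422, 0.729) = 30° (azimuth of n's horizontal projection).

true dip 60°, dip direction 030°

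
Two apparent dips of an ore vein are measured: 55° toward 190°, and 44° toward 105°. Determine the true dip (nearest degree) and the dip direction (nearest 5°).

The two traces are lines in the plane: v₁ = (sin 190°·cos 55°, cos 190°·cos 55°, −sin 55°), v₂ = (sin 105°·cos 44°, cos 105°·cos 44°, −sin 44°).
The plane normal is n = v₁ × v₂ ∝ (0.240, -0.638, 0.411).
True dip = arccos(n_z / |n|) = arccos(0.5162) = 58.9°.
Dip direction = atan2(0.240, -0.638) = 159° (azimuth of n's horizontal projection).

true dip 59°, dip direction 160°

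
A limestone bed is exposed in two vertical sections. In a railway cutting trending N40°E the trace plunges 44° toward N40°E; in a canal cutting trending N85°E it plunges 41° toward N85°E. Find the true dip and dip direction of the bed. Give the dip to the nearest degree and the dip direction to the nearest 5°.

The two traces are lines in the plane: v₁ = (sin 40°·cos 44°, cos 40°·cos 44°, −sin 44°), v₂ = (sin 85°·cos 41°, cos 85°·cos 41°, −sin 41°).
The plane normal is n = v₁ × v₂ ∝ (0.316, 0.219, 0.384).
tan δ = √(n_x²+n_y²)/n_z = 0.384/0.384, so δ = 45.0°.
The horizontal component of n points toward azimuth atan2(n_x, n_y) = 55°, the dip direction.

true dip 45°, dip direction 055°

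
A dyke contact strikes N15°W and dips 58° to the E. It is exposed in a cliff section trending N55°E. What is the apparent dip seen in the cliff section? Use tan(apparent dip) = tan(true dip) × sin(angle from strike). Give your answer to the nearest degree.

56°

The section lies 70° from the strike.
tan α = tan 58° × sin 70° = 1.6003 × 0.9397 = 1.5038
α = arctan(1.5038) = 56.38°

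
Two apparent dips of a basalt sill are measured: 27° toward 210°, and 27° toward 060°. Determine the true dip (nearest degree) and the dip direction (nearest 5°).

true dip 63°, dip direction 135°

The two traces are lines in the plane: v₁ = (sin 210°·cos 27°, cos 210°·cos 27°, −sin 27°), v₂ = (sin 60°·cos 27°, cos 60°·cos 27°, −sin 27°).
Cross product v₁ × v₂ gives the pole to the plane: n ∝ (0.553, -0.553, 0.397).
True dip = arccos(n_z / |n|) = arccos(0.4529) = 63.1°.
Dip direction = atan2(0.553, -0.553) = 135° (azimuth of n's horizontal projection).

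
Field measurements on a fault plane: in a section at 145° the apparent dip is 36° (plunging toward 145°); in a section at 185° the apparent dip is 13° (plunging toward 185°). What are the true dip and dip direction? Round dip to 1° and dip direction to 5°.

Represent each trace as a vector plunging at its apparent dip toward its trend (east-north-up frame): v₁ = (0.464, -0.663, -0.588), v₂ = (-0.085, -0.971, -0.225).
n = v₁ × v₂ = (0.421, -0.154, 0.507) (taken with n_z > 0).
Dip δ = arctan(|n_h|/n_z) = arctan(0.449/0.507) = 41.5°.
Dip direction = azimuth of (n_x, n_y) = atan2(0.421, -0.154) = 110°.

true dip 42°, dip direction 110°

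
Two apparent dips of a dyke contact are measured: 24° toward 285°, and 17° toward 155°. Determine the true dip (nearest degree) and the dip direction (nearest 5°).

The two traces are lines in the plane: v₁ = (sin 285°·cos 24°, cos 285°·cos 24°, −sin 24°), v₂ = (sin 155°·cos 17°, cos 155°·cos 17°, −sin 17°).
Cross product v₁ × v₂ gives the pole to the plane: n ∝ (-0.422, -0.422, 0.669).
Dip δ = arctan(|n_h|/n_z) = arctan(0.597/0.669) = 41.7°.
Dip direction = azimuth of (n_x, n_y) = atan2(-0.422, -0.422) = 225°.

true dip 42°, dip direction 225°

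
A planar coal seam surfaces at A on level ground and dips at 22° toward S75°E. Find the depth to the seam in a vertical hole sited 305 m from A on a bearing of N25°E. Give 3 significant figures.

21.4 m

The hole lies 80° from the dip direction, so the down-dip offset is 305 × cos 80° = 52.96 m.
Depth = down-dip offset × tan(dip) = 52.96 × tan 22° = 52.96 × 0.4040
Depth = 21.40 m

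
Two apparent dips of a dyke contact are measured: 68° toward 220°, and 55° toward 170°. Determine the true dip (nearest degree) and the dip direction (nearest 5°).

Represent each trace as a vector plunging at its apparent dip toward its trend (east-north-up frame): v₁ = (-0.241, -0.287, -0.927), v₂ = (0.100, -0.565, -0.819).
The plane normal is n = v₁ × v₂ ∝ (-0.289, -0.290, 0.165).
tan δ = √(n_x²+n_y²)/n_z = 0.409/0.165, so δ = 68.1°.
Dip direction = atan2(-0.289, -0.290) = 225° (azimuth of n's horizontal projection).

true dip 68°, dip direction 225°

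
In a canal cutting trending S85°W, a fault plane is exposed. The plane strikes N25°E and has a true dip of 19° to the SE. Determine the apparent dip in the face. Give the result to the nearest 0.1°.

16.6°

The section lies 60° from the strike.
tan α = tan 19° × sin 60° = 0.3443 × 0.8660 = 0.2982
α = arctan(0.2982) = 16.60°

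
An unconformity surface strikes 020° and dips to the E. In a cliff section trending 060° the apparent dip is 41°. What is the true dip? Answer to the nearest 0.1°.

The section is 40° from the strike.
tan(true dip) = tan 41° / sin 40° = 1.3524
δ = arctan(1.3524) = 53.52°

53.5°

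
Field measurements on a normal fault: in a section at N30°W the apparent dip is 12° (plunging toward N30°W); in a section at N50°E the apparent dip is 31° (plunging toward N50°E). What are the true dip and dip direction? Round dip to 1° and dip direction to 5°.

true dip 31°, dip direction 040°

The two traces are lines in the plane: v₁ = (sin 330°·cos 12°, cos 330°·cos 12°, −sin 12°), v₂ = (sin 50°·cos 31°, cos 50°·cos 31°, −sin 31°).
The plane normal is n = v₁ × v₂ ∝ (0.322, 0.388, 0.826).
Dip δ = arctan(|n_h|/n_z) = arctan(0.504/0.826) = 31.4°.
The horizontal component of n points toward azimuth atan2(n_x, n_y) = 40°, the dip direction.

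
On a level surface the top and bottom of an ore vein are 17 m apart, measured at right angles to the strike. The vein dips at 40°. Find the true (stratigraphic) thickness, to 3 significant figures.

10.9 m

True thickness t = w · sin(dip) = 17 × sin 40°
t = 17 × 0.6428 = 10.927 m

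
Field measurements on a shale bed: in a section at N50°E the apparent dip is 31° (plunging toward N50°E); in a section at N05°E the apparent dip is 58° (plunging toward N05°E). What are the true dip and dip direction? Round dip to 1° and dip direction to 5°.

Each apparent-dip line lies in the plane. As unit vectors (x east, y north, z up), v₁ plunges 31°→N50°E and v₂ plunges 58°→N05°E.
The plane normal is n = v₁ × v₂ ∝ (-0.195, 0.533, 0.321).
True dip = arccos(n_z / |n|) = arccos(0.4924) = 60.5°.
The horizontal component of n points toward azimuth atan2(n_x, n_y) = 340°, the dip direction.

true dip 61°, dip direction 340°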